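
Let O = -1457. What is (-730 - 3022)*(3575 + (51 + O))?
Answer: -8138088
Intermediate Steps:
(-730 - 3022)*(3575 + (51 + O)) = (-730 - 3022)*(3575 + (51 - 1457)) = -3752*(3575 - 1406) = -3752*2169 = -8138088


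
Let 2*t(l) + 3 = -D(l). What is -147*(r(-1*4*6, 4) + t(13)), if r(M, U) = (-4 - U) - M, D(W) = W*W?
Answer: 10290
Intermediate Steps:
D(W) = W²
t(l) = -3/2 - l²/2 (t(l) = -3/2 + (-l²)/2 = -3/2 - l²/2)
r(M, U) = -4 - M - U
-147*(r(-1*4*6, 4) + t(13)) = -147*((-4 - (-1*4)*6 - 1*4) + (-3/2 - ½*13²)) = -147*((-4 - (-4)*6 - 4) + (-3/2 - ½*169)) = -147*((-4 - 1*(-24) - 4) + (-3/2 - 169/2)) = -147*((-4 + 24 - 4) - 86) = -147*(16 - 86) = -147*(-70) = 10290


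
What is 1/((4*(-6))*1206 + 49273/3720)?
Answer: -3720/107622407 ≈ -3.4565e-5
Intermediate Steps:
1/((4*(-6))*1206 + 49273/3720) = 1/(-24*1206 + 49273*(1/3720)) = 1/(-28944 + 49273/3720) = 1/(-107622407/3720) = -3720/107622407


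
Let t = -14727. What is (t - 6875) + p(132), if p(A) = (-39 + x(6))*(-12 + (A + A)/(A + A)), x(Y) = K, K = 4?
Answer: -21217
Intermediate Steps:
x(Y) = 4
p(A) = 385 (p(A) = (-39 + 4)*(-12 + (A + A)/(A + A)) = -35*(-12 + (2*A)/((2*A))) = -35*(-12 + (2*A)*(1/(2*A))) = -35*(-12 + 1) = -35*(-11) = 385)
(t - 6875) + p(132) = (-14727 - 6875) + 385 = -21602 + 385 = -21217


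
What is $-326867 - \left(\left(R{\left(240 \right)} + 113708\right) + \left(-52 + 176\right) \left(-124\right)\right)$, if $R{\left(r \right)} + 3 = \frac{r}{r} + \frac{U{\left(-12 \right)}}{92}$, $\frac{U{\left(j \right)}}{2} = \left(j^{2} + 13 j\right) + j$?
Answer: $- \frac{9779519}{23} \approx -4.252 \cdot 10^{5}$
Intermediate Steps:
$U{\left(j \right)} = 2 j^{2} + 28 j$ ($U{\left(j \right)} = 2 \left(\left(j^{2} + 13 j\right) + j\right) = 2 \left(j^{2} + 14 j\right) = 2 j^{2} + 28 j$)
$R{\left(r \right)} = - \frac{58}{23}$ ($R{\left(r \right)} = -3 + \left(\frac{r}{r} + \frac{2 \left(-12\right) \left(14 - 12\right)}{92}\right) = -3 + \left(1 + 2 \left(-12\right) 2 \cdot \frac{1}{92}\right) = -3 + \left(1 - \frac{12}{23}\right) = -3 + \frac{11}{23} = - \frac{58}{23}$)
$-326867 - \left(\left(R{\left(240 \right)} + 113708\right) + \left(-52 + 176\right) \left(-124\right)\right) = -326867 - \left(\left(- \frac{58}{23} + 113708\right) + \left(-52 + 176\right) \left(-124\right)\right) = -326867 - \left(\frac{2615226}{23} + 124 \left(-124\right)\right) = -326867 - \left(\frac{2615226}{23} - 15376\right) = -326867 - \frac{2261578}{23} = - \frac{9779519}{23}$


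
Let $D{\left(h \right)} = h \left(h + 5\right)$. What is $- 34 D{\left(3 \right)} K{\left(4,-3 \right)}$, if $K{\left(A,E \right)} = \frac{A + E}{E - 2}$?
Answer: $\frac{816}{5} \approx 163.2$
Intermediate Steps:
$K{\left(A,E \right)} = \frac{A + E}{-2 + E}$
$D{\left(h \right)} = h \left(5 + h\right)$
$- 34 D{\left(3 \right)} K{\left(4,-3 \right)} = - 34 \cdot 3 \left(5 + 3\right) \frac{4 - 3}{-2 - 3} = - 34 \cdot 3 \cdot 8 \frac{1}{-5} \cdot 1 = \left(-34\right) 24 \left(\left(- \frac{1}{5}\right) 1\right) = \left(-816\right) \left(- \frac{1}{5}\right) = \frac{816}{5}$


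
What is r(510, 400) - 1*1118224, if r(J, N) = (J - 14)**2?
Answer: -872208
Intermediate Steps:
r(J, N) = (-14 + J)**2
r(510, 400) - 1*1118224 = (-14 + 510)**2 - 1*1118224 = 496**2 - 1118224 = 246016 - 1118224 = -872208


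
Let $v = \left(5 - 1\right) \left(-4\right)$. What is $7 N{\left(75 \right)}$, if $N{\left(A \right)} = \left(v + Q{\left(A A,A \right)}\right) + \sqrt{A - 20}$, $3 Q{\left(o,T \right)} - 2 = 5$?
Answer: $- \frac{287}{3} + 7 \sqrt{55} \approx -43.753$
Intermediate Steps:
$Q{\left(o,T \right)} = \frac{7}{3}$ ($Q{\left(o,T \right)} = \frac{2}{3} + \frac{1}{3} \cdot 5 = \frac{2}{3} + \frac{5}{3} = \frac{7}{3}$)
$v = -16$ ($v = 4 \left(-4\right) = -16$)
$N{\left(A \right)} = - \frac{41}{3} + \sqrt{-20 + A}$ ($N{\left(A \right)} = \left(-16 + \frac{7}{3}\right) + \sqrt{A - 20} = - \frac{41}{3} + \sqrt{-20 + A}$)
$7 N{\left(75 \right)} = 7 \left(- \frac{41}{3} + \sqrt{-20 + 75}\right) = 7 \left(- \frac{41}{3} + \sqrt{55}\right) = - \frac{287}{3} + 7 \sqrt{55}$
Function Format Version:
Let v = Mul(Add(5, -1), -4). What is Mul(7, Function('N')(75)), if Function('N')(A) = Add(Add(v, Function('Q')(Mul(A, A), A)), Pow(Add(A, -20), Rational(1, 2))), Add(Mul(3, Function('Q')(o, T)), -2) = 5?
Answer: Add(Rational(-287, 3), Mul(7, Pow(55, Rational(1, 2)))) ≈ -43.753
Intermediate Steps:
Function('Q')(o, T) = Rational(7, 3) (Function('Q')(o, T) = Add(Rational(2, 3), Mul(Rational(1, 3), 5)) = Add(Rational(2, 3), Rational(5, 3)) = Rational(7, 3))
v = -16 (v = Mul(4, -4) = -16)
Function('N')(A) = Add(Rational(-41, 3), Pow(Add(-20, A), Rational(1, 2))) (Function('N')(A) = Add(Add(-16, Rational(7, 3)), Pow(Add(A, -20), Rational(1, 2))) = Add(Rational(-41, 3), Pow(Add(-20, A), Rational(1, 2))))
Mul(7, Function('N')(75)) = Mul(7, Add(Rational(-41, 3), Pow(Add(-20, 75), Rational(1, 2)))) = Mul(7, Add(Rational(-41, 3), Pow(55, Rational(1, 2)))) = Add(Rational(-287, 3), Mul(7, Pow(55, Rational(1, 2))))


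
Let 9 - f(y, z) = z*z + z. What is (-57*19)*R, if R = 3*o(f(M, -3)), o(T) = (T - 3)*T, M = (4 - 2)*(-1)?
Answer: 0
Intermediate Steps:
M = -2 (M = 2*(-1) = -2)
f(y, z) = 9 - z - z**2 (f(y, z) = 9 - (z*z + z) = 9 - (z**2 + z) = 9 - (z + z**2) = 9 + (-z - z**2) = 9 - z - z**2)
o(T) = T*(-3 + T) (o(T) = (-3 + T)*T = T*(-3 + T))
R = 0 (R = 3*((9 - 1*(-3) - 1*(-3)**2)*(-3 + (9 - 1*(-3) - 1*(-3)**2))) = 3*((9 + 3 - 1*9)*(-3 + (9 + 3 - 1*9))) = 3*((9 + 3 - 9)*(-3 + (9 + 3 - 9))) = 3*(3*(-3 + 3)) = 3*(3*0) = 3*0 = 0)
(-57*19)*R = -57*19*0 = -19*57*0 = -1083*0 = 0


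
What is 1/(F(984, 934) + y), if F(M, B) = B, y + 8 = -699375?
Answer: -1/698449 ≈ -1.4317e-6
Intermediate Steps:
y = -699383 (y = -8 - 699375 = -699383)
1/(F(984, 934) + y) = 1/(934 - 699383) = 1/(-698449) = -1/698449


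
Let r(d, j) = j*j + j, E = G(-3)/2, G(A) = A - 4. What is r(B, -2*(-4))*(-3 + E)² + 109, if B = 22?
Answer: 3151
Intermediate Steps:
G(A) = -4 + A
E = -7/2 (E = (-4 - 3)/2 = -7*½ = -7/2 ≈ -3.5000)
r(d, j) = j + j² (r(d, j) = j² + j = j + j²)
r(B, -2*(-4))*(-3 + E)² + 109 = ((-2*(-4))*(1 - 2*(-4)))*(-3 - 7/2)² + 109 = (8*(1 + 8))*(-13/2)² + 109 = (8*9)*(169/4) + 109 = 72*(169/4) + 109 = 3042 + 109 = 3151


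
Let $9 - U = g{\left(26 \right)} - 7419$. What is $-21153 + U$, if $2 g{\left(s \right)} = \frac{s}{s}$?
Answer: $- \frac{27451}{2} \approx -13726.0$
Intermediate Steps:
$g{\left(s \right)} = \frac{1}{2}$ ($g{\left(s \right)} = \frac{s \frac{1}{s}}{2} = \frac{1}{2} \cdot 1 = \frac{1}{2}$)
$U = \frac{14855}{2}$ ($U = 9 - \left(\frac{1}{2} - 7419\right) = 9 - - \frac{14837}{2} = 9 + \frac{14837}{2} = \frac{14855}{2} \approx 7427.5$)
$-21153 + U = -21153 + \frac{14855}{2} = - \frac{27451}{2}$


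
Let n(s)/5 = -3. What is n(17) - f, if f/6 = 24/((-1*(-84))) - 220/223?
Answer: -16851/1561 ≈ -10.795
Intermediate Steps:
n(s) = -15 (n(s) = 5*(-3) = -15)
f = -6564/1561 (f = 6*(24/((-1*(-84))) - 220/223) = 6*(24/84 - 220*1/223) = 6*(24*(1/84) - 220/223) = 6*(2/7 - 220/223) = 6*(-1094/1561) = -6564/1561 ≈ -4.2050)
n(17) - f = -15 - 1*(-6564/1561) = -15 + 6564/1561 = -16851/1561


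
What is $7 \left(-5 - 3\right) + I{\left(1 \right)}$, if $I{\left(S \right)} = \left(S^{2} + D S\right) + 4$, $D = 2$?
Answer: $-49$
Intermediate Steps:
$I{\left(S \right)} = 4 + S^{2} + 2 S$ ($I{\left(S \right)} = \left(S^{2} + 2 S\right) + 4 = 4 + S^{2} + 2 S$)
$7 \left(-5 - 3\right) + I{\left(1 \right)} = 7 \left(-5 - 3\right) + \left(4 + 1^{2} + 2 \cdot 1\right) = 7 \left(-5 - 3\right) + \left(4 + 1 + 2\right) = 7 \left(-8\right) + 7 = -56 + 7 = -49$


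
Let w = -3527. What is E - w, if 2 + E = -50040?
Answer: -46515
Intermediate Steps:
E = -50042 (E = -2 - 50040 = -50042)
E - w = -50042 - 1*(-3527) = -50042 + 3527 = -46515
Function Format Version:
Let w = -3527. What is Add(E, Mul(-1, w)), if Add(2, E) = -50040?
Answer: -46515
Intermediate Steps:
E = -50042 (E = Add(-2, -50040) = -50042)
Add(E, Mul(-1, w)) = Add(-50042, Mul(-1, -3527)) = Add(-50042, 3527) = -46515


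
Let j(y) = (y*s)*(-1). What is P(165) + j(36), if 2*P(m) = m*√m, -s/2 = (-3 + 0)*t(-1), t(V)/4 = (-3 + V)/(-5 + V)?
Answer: -576 + 165*√165/2 ≈ 483.73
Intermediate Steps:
t(V) = 4*(-3 + V)/(-5 + V) (t(V) = 4*((-3 + V)/(-5 + V)) = 4*(-3 + V)/(-5 + V))
s = 16 (s = -2*(-3 + 0)*4*(-3 - 1)/(-5 - 1) = -(-6)*4*(-4)/(-6) = -(-6)*4*(-⅙)*(-4) = -(-6)*8/3 = -2*(-8) = 16)
j(y) = -16*y (j(y) = (y*16)*(-1) = (16*y)*(-1) = -16*y)
P(m) = m^(3/2)/2 (P(m) = (m*√m)/2 = m^(3/2)/2)
P(165) + j(36) = 165^(3/2)/2 - 16*36 = (165*√165)/2 - 576 = 165*√165/2 - 576 = -576 + 165*√165/2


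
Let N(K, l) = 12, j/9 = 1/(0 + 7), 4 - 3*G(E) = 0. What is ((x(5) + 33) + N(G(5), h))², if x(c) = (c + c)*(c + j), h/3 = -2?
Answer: 570025/49 ≈ 11633.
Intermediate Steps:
G(E) = 4/3 (G(E) = 4/3 - ⅓*0 = 4/3 + 0 = 4/3)
h = -6 (h = 3*(-2) = -6)
j = 9/7 (j = 9/(0 + 7) = 9/7 ≈ 1.2857)
x(c) = 2*c*(9/7 + c) (x(c) = (c + c)*(c + 9/7) = (2*c)*(9/7 + c) = 2*c*(9/7 + c))
((x(5) + 33) + N(G(5), h))² = (((2/7)*5*(9 + 7*5) + 33) + 12)² = (((2/7)*5*(9 + 35) + 33) + 12)² = (((2/7)*5*44 + 33) + 12)² = ((440/7 + 33) + 12)² = (671/7 + 12)² = (755/7)² = 570025/49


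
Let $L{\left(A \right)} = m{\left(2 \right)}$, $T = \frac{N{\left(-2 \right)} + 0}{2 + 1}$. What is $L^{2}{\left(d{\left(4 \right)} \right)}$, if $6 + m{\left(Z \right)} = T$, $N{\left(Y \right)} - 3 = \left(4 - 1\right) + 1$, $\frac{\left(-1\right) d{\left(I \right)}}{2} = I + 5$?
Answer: $\frac{121}{9} \approx 13.444$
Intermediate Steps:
$d{\left(I \right)} = -10 - 2 I$ ($d{\left(I \right)} = - 2 \left(I + 5\right) = - 2 \left(5 + I\right) = -10 - 2 I$)
$N{\left(Y \right)} = 7$ ($N{\left(Y \right)} = 3 + \left(\left(4 - 1\right) + 1\right) = 3 + \left(3 + 1\right) = 3 + 4 = 7$)
$T = \frac{7}{3}$ ($T = \frac{7 + 0}{2 + 1} = \frac{7}{3} \approx 2.3333$)
$m{\left(Z \right)} = - \frac{11}{3}$ ($m{\left(Z \right)} = -6 + \frac{7}{3} = - \frac{11}{3}$)
$L{\left(A \right)} = - \frac{11}{3}$
$L^{2}{\left(d{\left(4 \right)} \right)} = \left(- \frac{11}{3}\right)^{2} = \frac{121}{9}$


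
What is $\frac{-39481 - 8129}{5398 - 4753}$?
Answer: $- \frac{3174}{43} \approx -73.814$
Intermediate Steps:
$\frac{-39481 - 8129}{5398 - 4753} = - \frac{47610}{645} = \left(-47610\right) \frac{1}{645} = - \frac{3174}{43}$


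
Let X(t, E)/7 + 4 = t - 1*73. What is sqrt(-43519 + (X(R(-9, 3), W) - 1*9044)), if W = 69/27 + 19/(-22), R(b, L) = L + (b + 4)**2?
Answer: I*sqrt(52906) ≈ 230.01*I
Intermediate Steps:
R(b, L) = L + (4 + b)**2
W = 335/198 (W = 69*(1/27) + 19*(-1/22) = 23/9 - 19/22 = 335/198 ≈ 1.6919)
X(t, E) = -539 + 7*t (X(t, E) = -28 + 7*(t - 1*73) = -28 + 7*(t - 73) = -28 + 7*(-73 + t) = -28 + (-511 + 7*t) = -539 + 7*t)
sqrt(-43519 + (X(R(-9, 3), W) - 1*9044)) = sqrt(-43519 + ((-539 + 7*(3 + (4 - 9)**2)) - 1*9044)) = sqrt(-43519 + ((-539 + 7*(3 + (-5)**2)) - 9044)) = sqrt(-43519 + ((-539 + 7*(3 + 25)) - 9044)) = sqrt(-43519 + ((-539 + 7*28) - 9044)) = sqrt(-43519 + ((-539 + 196) - 9044)) = sqrt(-43519 + (-343 - 9044)) = sqrt(-43519 - 9387) = sqrt(-52906) = I*sqrt(52906)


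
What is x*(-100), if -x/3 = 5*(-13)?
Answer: -19500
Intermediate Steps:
x = 195 (x = -15*(-13) = -3*(-65) = 195)
x*(-100) = 195*(-100) = -19500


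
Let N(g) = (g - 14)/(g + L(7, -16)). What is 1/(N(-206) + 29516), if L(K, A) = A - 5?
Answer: 227/6700352 ≈ 3.3879e-5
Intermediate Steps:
L(K, A) = -5 + A
N(g) = (-14 + g)/(-21 + g) (N(g) = (g - 14)/(g + (-5 - 16)) = (-14 + g)/(g - 21) = (-14 + g)/(-21 + g))
1/(N(-206) + 29516) = 1/((-14 - 206)/(-21 - 206) + 29516) = 1/(-220/(-227) + 29516) = 1/(-1/227*(-220) + 29516) = 1/(220/227 + 29516) = 1/(6700352/227) = 227/6700352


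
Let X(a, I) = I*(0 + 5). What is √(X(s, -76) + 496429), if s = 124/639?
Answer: √496049 ≈ 704.31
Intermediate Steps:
s = 124/639 (s = 124*(1/639) = 124/639 ≈ 0.19405)
X(a, I) = 5*I (X(a, I) = I*5 = 5*I)
√(X(s, -76) + 496429) = √(5*(-76) + 496429) = √(-380 + 496429) = √496049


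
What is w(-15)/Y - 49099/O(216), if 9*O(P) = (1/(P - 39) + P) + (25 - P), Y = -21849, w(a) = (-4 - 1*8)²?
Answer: -569637923529/32234558 ≈ -17672.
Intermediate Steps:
w(a) = 144 (w(a) = (-4 - 8)² = (-12)² = 144)
O(P) = 25/9 + 1/(9*(-39 + P)) (O(P) = ((1/(P - 39) + P) + (25 - P))/9 = ((1/(-39 + P) + P) + (25 - P))/9 = ((P + 1/(-39 + P)) + (25 - P))/9 = (25 + 1/(-39 + P))/9 = 25/9 + 1/(9*(-39 + P)))
w(-15)/Y - 49099/O(216) = 144/(-21849) - 49099*9*(-39 + 216)/(-974 + 25*216) = 144*(-1/21849) - 49099*1593/(-974 + 5400) = -48/7283 - 49099/((⅑)*(1/177)*4426) = -48/7283 - 49099/4426/1593 = -48/7283 - 49099*1593/4426 = -48/7283 - 78214707/4426 = -569637923529/32234558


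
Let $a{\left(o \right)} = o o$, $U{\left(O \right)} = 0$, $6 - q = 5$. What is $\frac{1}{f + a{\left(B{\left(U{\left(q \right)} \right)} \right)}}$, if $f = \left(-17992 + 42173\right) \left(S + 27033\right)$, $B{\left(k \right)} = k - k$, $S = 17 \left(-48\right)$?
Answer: $\frac{1}{633953277} \approx 1.5774 \cdot 10^{-9}$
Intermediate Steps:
$q = 1$ ($q = 6 - 5 = 1$)
$S = -816$
$B{\left(k \right)} = 0$
$a{\left(o \right)} = o^{2}$
$f = 633953277$ ($f = \left(-17992 + 42173\right) \left(-816 + 27033\right) = 24181 \cdot 26217 = 633953277$)
$\frac{1}{f + a{\left(B{\left(U{\left(q \right)} \right)} \right)}} = \frac{1}{633953277 + 0^{2}} = \frac{1}{633953277 + 0} = \frac{1}{633953277}$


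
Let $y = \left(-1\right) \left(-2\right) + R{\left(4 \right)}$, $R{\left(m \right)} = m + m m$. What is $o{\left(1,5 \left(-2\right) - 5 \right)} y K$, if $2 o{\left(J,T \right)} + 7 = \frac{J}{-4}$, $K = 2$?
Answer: $- \frac{319}{2} \approx -159.5$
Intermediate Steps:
$R{\left(m \right)} = m + m^{2}$
$o{\left(J,T \right)} = - \frac{7}{2} - \frac{J}{8}$ ($o{\left(J,T \right)} = - \frac{7}{2} + \frac{J \frac{1}{-4}}{2} = - \frac{7}{2} + \frac{J \left(- \frac{1}{4}\right)}{2} = - \frac{7}{2} + \frac{\left(- \frac{1}{4}\right) J}{2} = - \frac{7}{2} - \frac{J}{8}$)
$y = 22$ ($y = \left(-1\right) \left(-2\right) + 4 \left(1 + 4\right) = 2 + 4 \cdot 5 = 2 + 20 = 22$)
$o{\left(1,5 \left(-2\right) - 5 \right)} y K = \left(- \frac{7}{2} - \frac{1}{8}\right) 22 \cdot 2 = \left(- \frac{29}{8}\right) 22 \cdot 2 = \left(- \frac{319}{4}\right) 2 = - \frac{319}{2}$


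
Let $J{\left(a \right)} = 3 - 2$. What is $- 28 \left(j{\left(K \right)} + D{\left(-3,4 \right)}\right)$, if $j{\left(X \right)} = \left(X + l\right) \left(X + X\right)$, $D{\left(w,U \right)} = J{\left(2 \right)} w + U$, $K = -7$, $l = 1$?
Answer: $-2380$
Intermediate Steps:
$J{\left(a \right)} = 1$ ($J{\left(a \right)} = 3 - 2 = 1$)
$D{\left(w,U \right)} = U + w$ ($D{\left(w,U \right)} = 1 w + U = w + U = U + w$)
$j{\left(X \right)} = 2 X \left(1 + X\right)$ ($j{\left(X \right)} = \left(X + 1\right) \left(X + X\right) = \left(1 + X\right) 2 X = 2 X \left(1 + X\right)$)
$- 28 \left(j{\left(K \right)} + D{\left(-3,4 \right)}\right) = - 28 \left(2 \left(-7\right) \left(1 - 7\right) + \left(4 - 3\right)\right) = - 28 \left(2 \left(-7\right) \left(-6\right) + 1\right) = - 28 \left(84 + 1\right) = \left(-28\right) 85 = -2380$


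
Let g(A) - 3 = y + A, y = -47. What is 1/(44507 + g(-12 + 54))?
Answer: 1/44505 ≈ 2.2469e-5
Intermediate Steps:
g(A) = -44 + A (g(A) = 3 + (-47 + A) = -44 + A)
1/(44507 + g(-12 + 54)) = 1/(44507 + (-44 + (-12 + 54))) = 1/(44507 + (-44 + 42)) = 1/(44507 - 2) = 1/44505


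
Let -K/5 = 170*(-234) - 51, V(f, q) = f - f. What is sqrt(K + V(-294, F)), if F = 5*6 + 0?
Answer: sqrt(199155) ≈ 446.27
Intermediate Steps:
F = 30 (F = 30 + 0 = 30)
V(f, q) = 0
K = 199155 (K = -5*(170*(-234) - 51) = -5*(-39780 - 51) = -5*(-39831) = 199155)
sqrt(K + V(-294, F)) = sqrt(199155 + 0) = sqrt(199155)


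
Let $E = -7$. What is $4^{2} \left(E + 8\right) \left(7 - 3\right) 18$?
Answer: $1152$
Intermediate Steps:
$4^{2} \left(E + 8\right) \left(7 - 3\right) 18 = 4^{2} \left(-7 + 8\right) \left(7 - 3\right) 18 = 16 \cdot 1 \cdot 4 \cdot 18 = 16 \cdot 4 \cdot 18 = 64 \cdot 18 = 1152$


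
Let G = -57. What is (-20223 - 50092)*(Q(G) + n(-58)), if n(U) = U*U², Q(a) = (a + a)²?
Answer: 12805486540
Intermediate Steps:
Q(a) = 4*a² (Q(a) = (2*a)² = 4*a²)
n(U) = U³
(-20223 - 50092)*(Q(G) + n(-58)) = (-20223 - 50092)*(4*(-57)² + (-58)³) = -70315*(4*3249 - 195112) = -70315*(12996 - 195112) = -70315*(-182116) = 12805486540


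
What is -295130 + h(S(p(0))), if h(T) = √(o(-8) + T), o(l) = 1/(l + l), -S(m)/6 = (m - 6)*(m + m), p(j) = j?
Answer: -295130 + I/4 ≈ -2.9513e+5 + 0.25*I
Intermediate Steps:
S(m) = -12*m*(-6 + m) (S(m) = -6*(m - 6)*(m + m) = -6*(-6 + m)*2*m = -12*m*(-6 + m))
o(l) = 1/(2*l)
h(T) = √(-1/16 + T) (h(T) = √((½)/(-8) + T) = √((½)*(-⅛) + T) = √(-1/16 + T))
-295130 + h(S(p(0))) = -295130 + √(-1 + 16*(12*0*(6 - 1*0)))/4 = -295130 + √(-1 + 16*(12*0*(6 + 0)))/4 = -295130 + √(-1 + 16*(12*0*6))/4 = -295130 + √(-1 + 16*0)/4 = -295130 + √(-1 + 0)/4 = -295130 + √(-1)/4 = -295130 + I/4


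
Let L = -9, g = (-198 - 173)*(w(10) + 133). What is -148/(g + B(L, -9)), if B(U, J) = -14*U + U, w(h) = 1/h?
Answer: 1480/492631 ≈ 0.0030043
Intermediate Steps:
w(h) = 1/h
g = -493801/10 (g = (-198 - 173)*(1/10 + 133) = -371*(1/10 + 133) = -371*1331/10 = -493801/10 ≈ -49380.)
B(U, J) = -13*U
-148/(g + B(L, -9)) = -148/(-493801/10 - 13*(-9)) = -148/(-493801/10 + 117) = -148/(-492631/10) = -10/492631*(-148) = 1480/492631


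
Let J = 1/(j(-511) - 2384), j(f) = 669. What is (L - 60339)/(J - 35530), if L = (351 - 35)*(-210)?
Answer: 72429595/20311317 ≈ 3.5660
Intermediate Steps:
L = -66360 (L = 316*(-210) = -66360)
J = -1/1715 (J = 1/(669 - 2384) = 1/(-1715) = -1/1715 ≈ -0.00058309)
(L - 60339)/(J - 35530) = (-66360 - 60339)/(-1/1715 - 35530) = -126699/(-60933951/1715) = -126699*(-1715/60933951) = 72429595/20311317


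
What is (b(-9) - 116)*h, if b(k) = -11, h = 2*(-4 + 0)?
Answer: 1016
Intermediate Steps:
h = -8 (h = 2*(-4) = -8)
(b(-9) - 116)*h = (-11 - 116)*(-8) = -127*(-8) = 1016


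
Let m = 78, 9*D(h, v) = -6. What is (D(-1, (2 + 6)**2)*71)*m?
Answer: -3692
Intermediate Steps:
D(h, v) = -2/3 (D(h, v) = (1/9)*(-6) = -2/3)
(D(-1, (2 + 6)**2)*71)*m = -2/3*71*78 = -142/3*78 = -3692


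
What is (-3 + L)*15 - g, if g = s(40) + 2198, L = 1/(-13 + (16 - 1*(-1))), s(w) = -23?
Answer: -8865/4 ≈ -2216.3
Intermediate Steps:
L = ¼ (L = 1/(-13 + (16 + 1)) = 1/(-13 + 17) = 1/4 = ¼ ≈ 0.25000)
g = 2175 (g = -23 + 2198 = 2175)
(-3 + L)*15 - g = (-3 + ¼)*15 - 1*2175 = -11/4*15 - 2175 = -165/4 - 2175 = -8865/4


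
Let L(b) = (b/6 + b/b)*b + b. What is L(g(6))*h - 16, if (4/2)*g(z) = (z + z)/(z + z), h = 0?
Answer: -16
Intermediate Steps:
g(z) = 1/2 (g(z) = ((z + z)/(z + z))/2 = ((2*z)/((2*z)))/2 = ((2*z)*(1/(2*z)))/2 = (1/2)*1 = 1/2)
L(b) = b + b*(1 + b/6) (L(b) = (b*(1/6) + 1)*b + b = (b/6 + 1)*b + b = (1 + b/6)*b + b = b*(1 + b/6) + b = b + b*(1 + b/6))
L(g(6))*h - 16 = ((1/6)*(1/2)*(12 + 1/2))*0 - 16 = ((1/6)*(1/2)*(25/2))*0 - 16 = (25/24)*0 - 16 = 0 - 16 = -16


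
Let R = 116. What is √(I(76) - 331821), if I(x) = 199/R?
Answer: I*√1116240073/58 ≈ 576.04*I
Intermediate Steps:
I(x) = 199/116
√(I(76) - 331821) = √(199/116 - 331821) = √(-38491037/116) = I*√1116240073/58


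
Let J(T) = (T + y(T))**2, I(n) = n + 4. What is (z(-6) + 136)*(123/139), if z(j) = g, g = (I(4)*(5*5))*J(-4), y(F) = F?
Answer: 1591128/139 ≈ 11447.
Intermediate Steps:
I(n) = 4 + n
J(T) = 4*T**2 (J(T) = (T + T)**2 = (2*T)**2 = 4*T**2)
g = 12800 (g = ((4 + 4)*(5*5))*(4*(-4)**2) = (8*25)*(4*16) = 200*64 = 12800)
z(j) = 12800
(z(-6) + 136)*(123/139) = (12800 + 136)*(123/139) = 12936*(123*(1/139)) = 12936*(123/139) = 1591128/139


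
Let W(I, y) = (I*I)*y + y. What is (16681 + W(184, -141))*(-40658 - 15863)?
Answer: 268879214276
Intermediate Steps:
W(I, y) = y + y*I**2 (W(I, y) = I**2*y + y = y*I**2 + y = y + y*I**2)
(16681 + W(184, -141))*(-40658 - 15863) = (16681 - 141*(1 + 184**2))*(-40658 - 15863) = (16681 - 141*(1 + 33856))*(-56521) = (16681 - 141*33857)*(-56521) = (16681 - 4773837)*(-56521) = -4757156*(-56521) = 268879214276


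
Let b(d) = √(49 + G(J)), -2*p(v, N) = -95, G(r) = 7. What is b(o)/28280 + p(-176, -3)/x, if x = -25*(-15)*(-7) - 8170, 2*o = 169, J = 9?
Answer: -19/4318 + √14/14140 ≈ -0.0041356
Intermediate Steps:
o = 169/2 (o = (½)*169 = 169/2 ≈ 84.500)
p(v, N) = 95/2 (p(v, N) = -½*(-95) = 95/2)
b(d) = 2*√14 (b(d) = √(49 + 7) = √56 = 2*√14)
x = -10795 (x = 375*(-7) - 8170 = -2625 - 8170 = -10795)
b(o)/28280 + p(-176, -3)/x = (2*√14)/28280 + (95/2)/(-10795) = (2*√14)*(1/28280) + (95/2)*(-1/10795) = √14/14140 - 19/4318 = -19/4318 + √14/14140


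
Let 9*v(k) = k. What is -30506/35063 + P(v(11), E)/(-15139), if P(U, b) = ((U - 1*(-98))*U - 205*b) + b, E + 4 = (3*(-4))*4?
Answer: -9697213361/6142331331 ≈ -1.5788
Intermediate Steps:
v(k) = k/9
E = -52 (E = -4 + (3*(-4))*4 = -4 - 12*4 = -4 - 48 = -52)
P(U, b) = -204*b + U*(98 + U) (P(U, b) = ((U + 98)*U - 205*b) + b = ((98 + U)*U - 205*b) + b = (U*(98 + U) - 205*b) + b = (-205*b + U*(98 + U)) + b = -204*b + U*(98 + U))
-30506/35063 + P(v(11), E)/(-15139) = -30506/35063 + (((⅑)*11)² - 204*(-52) + 98*((⅑)*11))/(-15139) = -30506*1/35063 + ((11/9)² + 10608 + 98*(11/9))*(-1/15139) = -4358/5009 + (121/81 + 10608 + 1078/9)*(-1/15139) = -4358/5009 + (869071/81)*(-1/15139) = -4358/5009 - 869071/1226259 = -9697213361/6142331331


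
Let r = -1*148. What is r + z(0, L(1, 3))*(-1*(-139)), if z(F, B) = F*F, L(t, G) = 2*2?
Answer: -148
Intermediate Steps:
L(t, G) = 4
z(F, B) = F**2
r = -148
r + z(0, L(1, 3))*(-1*(-139)) = -148 + 0**2*(-1*(-139)) = -148 + 0*139 = -148 + 0 = -148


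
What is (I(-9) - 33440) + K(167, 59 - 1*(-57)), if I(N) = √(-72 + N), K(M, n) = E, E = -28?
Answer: -33468 + 9*I ≈ -33468.0 + 9.0*I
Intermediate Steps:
K(M, n) = -28
(I(-9) - 33440) + K(167, 59 - 1*(-57)) = (√(-72 - 9) - 33440) - 28 = (√(-81) - 33440) - 28 = (9*I - 33440) - 28 = (-33440 + 9*I) - 28 = -33468 + 9*I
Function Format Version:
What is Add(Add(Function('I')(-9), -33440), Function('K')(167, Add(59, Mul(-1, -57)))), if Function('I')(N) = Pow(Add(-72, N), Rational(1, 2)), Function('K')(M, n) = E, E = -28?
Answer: Add(-33468, Mul(9, I)) ≈ Add(-33468., Mul(9.0000, I))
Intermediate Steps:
Function('K')(M, n) = -28
Add(Add(Function('I')(-9), -33440), Function('K')(167, Add(59, Mul(-1, -57)))) = Add(Add(Pow(Add(-72, -9), Rational(1, 2)), -33440), -28) = Add(Add(Pow(-81, Rational(1, 2)), -33440), -28) = Add(Add(Mul(9, I), -33440), -28) = Add(Add(-33440, Mul(9, I)), -28) = Add(-33468, Mul(9, I))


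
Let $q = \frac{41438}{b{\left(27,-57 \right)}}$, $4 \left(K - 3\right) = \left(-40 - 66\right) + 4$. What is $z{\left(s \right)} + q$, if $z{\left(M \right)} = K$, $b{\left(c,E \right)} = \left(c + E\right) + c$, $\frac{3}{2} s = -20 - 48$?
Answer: $- \frac{83011}{6} \approx -13835.0$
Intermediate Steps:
$s = - \frac{136}{3}$ ($s = \frac{2 \left(-20 - 48\right)}{3} = \frac{2}{3} \left(-68\right) = - \frac{136}{3} \approx -45.333$)
$b{\left(c,E \right)} = E + 2 c$ ($b{\left(c,E \right)} = \left(E + c\right) + c = E + 2 c$)
$K = - \frac{45}{2}$ ($K = 3 + \frac{\left(-40 - 66\right) + 4}{4} = 3 + \frac{-106 + 4}{4} = 3 + \frac{1}{4} \left(-102\right) = 3 - \frac{51}{2} = - \frac{45}{2} \approx -22.5$)
$z{\left(M \right)} = - \frac{45}{2}$
$q = - \frac{41438}{3}$ ($q = \frac{41438}{-57 + 2 \cdot 27} = \frac{41438}{-57 + 54} = \frac{41438}{-3} = 41438 \left(- \frac{1}{3}\right) = - \frac{41438}{3} \approx -13813.0$)
$z{\left(s \right)} + q = - \frac{45}{2} - \frac{41438}{3} = - \frac{83011}{6}$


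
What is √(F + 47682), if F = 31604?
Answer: √79286 ≈ 281.58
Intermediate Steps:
√(F + 47682) = √(31604 + 47682) = √79286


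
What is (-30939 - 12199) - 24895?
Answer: -68033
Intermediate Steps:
(-30939 - 12199) - 24895 = -43138 - 24895 = -68033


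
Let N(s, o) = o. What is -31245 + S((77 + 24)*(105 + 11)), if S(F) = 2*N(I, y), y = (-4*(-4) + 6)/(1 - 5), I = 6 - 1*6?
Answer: -31256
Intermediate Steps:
I = 0 (I = 6 - 6 = 0)
y = -11/2 (y = (16 + 6)/(-4) = 22*(-¼) = -11/2 ≈ -5.5000)
S(F) = -11 (S(F) = 2*(-11/2) = -11)
-31245 + S((77 + 24)*(105 + 11)) = -31245 - 11 = -31256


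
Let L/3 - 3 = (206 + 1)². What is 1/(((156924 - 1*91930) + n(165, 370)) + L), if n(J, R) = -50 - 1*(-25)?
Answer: 1/193525 ≈ 5.1673e-6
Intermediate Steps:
n(J, R) = -25 (n(J, R) = -50 + 25 = -25)
L = 128556 (L = 9 + 3*(206 + 1)² = 9 + 3*207² = 9 + 3*42849 = 9 + 128547 = 128556)
1/(((156924 - 1*91930) + n(165, 370)) + L) = 1/(((156924 - 1*91930) - 25) + 128556) = 1/(((156924 - 91930) - 25) + 128556) = 1/((64994 - 25) + 128556) = 1/(64969 + 128556) = 1/193525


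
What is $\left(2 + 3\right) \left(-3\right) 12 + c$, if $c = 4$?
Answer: $-176$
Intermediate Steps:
$\left(2 + 3\right) \left(-3\right) 12 + c = \left(2 + 3\right) \left(-3\right) 12 + 4 = 5 \left(-3\right) 12 + 4 = \left(-15\right) 12 + 4 = -180 + 4 = -176$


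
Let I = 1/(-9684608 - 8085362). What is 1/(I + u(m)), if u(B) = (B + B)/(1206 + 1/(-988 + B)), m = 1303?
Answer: 6750651673270/14587190293409 ≈ 0.46278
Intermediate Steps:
u(B) = 2*B/(1206 + 1/(-988 + B)) (u(B) = (2*B)/(1206 + 1/(-988 + B)) = 2*B/(1206 + 1/(-988 + B)))
I = -1/17769970 (I = 1/(-17769970) = -1/17769970 ≈ -5.6275e-8)
1/(I + u(m)) = 1/(-1/17769970 + 2*1303*(-988 + 1303)/(-1191527 + 1206*1303)) = 1/(-1/17769970 + 2*1303*315/(-1191527 + 1571418)) = 1/(-1/17769970 + 2*1303*315/379891) = 1/(-1/17769970 + 2*1303*(1/379891)*315) = 1/(-1/17769970 + 820890/379891) = 1/(14587190293409/6750651673270) = 6750651673270/14587190293409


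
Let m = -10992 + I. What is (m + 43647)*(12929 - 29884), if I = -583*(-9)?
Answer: -642628410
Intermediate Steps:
I = 5247
m = -5745 (m = -10992 + 5247 = -5745)
(m + 43647)*(12929 - 29884) = (-5745 + 43647)*(12929 - 29884) = 37902*(-16955) = -642628410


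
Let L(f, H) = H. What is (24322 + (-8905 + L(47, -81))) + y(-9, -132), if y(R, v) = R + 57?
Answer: 15384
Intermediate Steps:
y(R, v) = 57 + R
(24322 + (-8905 + L(47, -81))) + y(-9, -132) = (24322 + (-8905 - 81)) + (57 - 9) = (24322 - 8986) + 48 = 15336 + 48 = 15384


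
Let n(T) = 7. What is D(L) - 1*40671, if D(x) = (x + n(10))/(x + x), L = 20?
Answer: -1626813/40 ≈ -40670.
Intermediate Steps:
D(x) = (7 + x)/(2*x) (D(x) = (x + 7)/(x + x) = (7 + x)/((2*x)) = (7 + x)*(1/(2*x)) = (7 + x)/(2*x))
D(L) - 1*40671 = (½)*(7 + 20)/20 - 1*40671 = (½)*(1/20)*27 - 40671 = 27/40 - 40671 = -1626813/40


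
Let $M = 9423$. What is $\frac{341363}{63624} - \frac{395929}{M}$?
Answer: $- \frac{665876459}{18167544} \approx -36.652$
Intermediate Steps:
$\frac{341363}{63624} - \frac{395929}{M} = \frac{341363}{63624} - \frac{395929}{9423} = 341363 \cdot \frac{1}{63624} - \frac{395929}{9423} = \frac{31033}{5784} - \frac{395929}{9423} = - \frac{665876459}{18167544}$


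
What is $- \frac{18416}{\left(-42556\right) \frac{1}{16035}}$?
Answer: $\frac{73825140}{10639} \approx 6939.1$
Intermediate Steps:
$- \frac{18416}{\left(-42556\right) \frac{1}{16035}} = - \frac{18416}{- \frac{42556}{16035}} = \left(-18416\right) \left(- \frac{16035}{42556}\right) = \frac{73825140}{10639}$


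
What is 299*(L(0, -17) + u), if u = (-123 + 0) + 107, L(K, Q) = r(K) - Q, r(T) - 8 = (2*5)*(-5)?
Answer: -12259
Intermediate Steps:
r(T) = -42 (r(T) = 8 + (2*5)*(-5) = 8 + 10*(-5) = 8 - 50 = -42)
L(K, Q) = -42 - Q
u = -16 (u = -123 + 107 = -16)
299*(L(0, -17) + u) = 299*((-42 - 1*(-17)) - 16) = 299*((-42 + 17) - 16) = 299*(-25 - 16) = 299*(-41) = -12259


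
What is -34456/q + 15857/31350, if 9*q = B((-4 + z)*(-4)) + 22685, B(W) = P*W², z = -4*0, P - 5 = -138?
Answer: 900176681/32384550 ≈ 27.796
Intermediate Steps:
P = -133 (P = 5 - 138 = -133)
z = 0
B(W) = -133*W²
q = -11363/9 (q = (-133*16*(-4 + 0)² + 22685)/9 = (-133*(-4*(-4))² + 22685)/9 = (-133*16² + 22685)/9 = (-133*256 + 22685)/9 = (-34048 + 22685)/9 = (⅑)*(-11363) = -11363/9 ≈ -1262.6)
-34456/q + 15857/31350 = -34456/(-11363/9) + 15857/31350 = -34456*(-9/11363) + 15857*(1/31350) = 310104/11363 + 15857/31350 = 900176681/32384550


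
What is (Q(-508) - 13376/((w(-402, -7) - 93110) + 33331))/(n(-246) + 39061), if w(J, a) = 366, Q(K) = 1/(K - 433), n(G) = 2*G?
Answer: 659337/113489552483 ≈ 5.8097e-6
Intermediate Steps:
Q(K) = 1/(-433 + K)
(Q(-508) - 13376/((w(-402, -7) - 93110) + 33331))/(n(-246) + 39061) = (1/(-433 - 508) - 13376/((366 - 93110) + 33331))/(2*(-246) + 39061) = (1/(-941) - 13376/(-92744 + 33331))/(-492 + 39061) = (-1/941 - 13376/(-59413))/38569 = (-1/941 - 13376*(-1/59413))*(1/38569) = (-1/941 + 704/3127)*(1/38569) = (659337/2942507)*(1/38569) = 659337/113489552483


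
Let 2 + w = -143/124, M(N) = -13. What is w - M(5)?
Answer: 1221/124 ≈ 9.8468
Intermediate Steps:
w = -391/124 (w = -2 - 143/124 = -391/124 ≈ -3.1532)
w - M(5) = -391/124 - 1*(-13) = -391/124 + 13 = 1221/124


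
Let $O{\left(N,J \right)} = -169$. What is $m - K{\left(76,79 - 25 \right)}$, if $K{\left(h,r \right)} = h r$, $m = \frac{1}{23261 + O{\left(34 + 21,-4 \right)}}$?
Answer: $- \frac{94769567}{23092} \approx -4104.0$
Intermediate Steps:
$m = \frac{1}{23092}$ ($m = \frac{1}{23261 - 169} = \frac{1}{23092} \approx 4.3305 \cdot 10^{-5}$)
$m - K{\left(76,79 - 25 \right)} = \frac{1}{23092} - 76 \left(79 - 25\right) = \frac{1}{23092} - 76 \cdot 54 = \frac{1}{23092} - 4104 = - \frac{94769567}{23092}$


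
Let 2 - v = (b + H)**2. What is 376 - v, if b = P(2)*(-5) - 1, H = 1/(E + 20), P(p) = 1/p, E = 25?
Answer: 3127369/8100 ≈ 386.09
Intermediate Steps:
P(p) = 1/p
H = 1/45 (H = 1/(25 + 20) = 1/45 ≈ 0.022222)
b = -7/2 (b = -5/2 - 1 = -7/2 ≈ -3.5000)
v = -81769/8100 (v = 2 - (-7/2 + 1/45)**2 = 2 - (-313/90)**2 = 2 - 1*97969/8100 = 2 - 97969/8100 = -81769/8100 ≈ -10.095)
376 - v = 376 - 1*(-81769/8100) = 376 + 81769/8100 = 3127369/8100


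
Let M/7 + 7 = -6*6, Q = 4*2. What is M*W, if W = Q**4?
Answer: -1232896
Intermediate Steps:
Q = 8
W = 4096 (W = 8**4 = 4096)
M = -301 (M = -49 + 7*(-6*6) = -49 + 7*(-36) = -49 - 252 = -301)
M*W = -301*4096 = -1232896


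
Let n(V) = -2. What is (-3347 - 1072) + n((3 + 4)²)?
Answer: -4421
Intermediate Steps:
(-3347 - 1072) + n((3 + 4)²) = (-3347 - 1072) - 2 = -4419 - 2 = -4421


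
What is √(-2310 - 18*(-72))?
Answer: 13*I*√6 ≈ 31.843*I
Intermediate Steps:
√(-2310 - 18*(-72)) = √(-2310 + 1296) = √(-1014) = 13*I*√6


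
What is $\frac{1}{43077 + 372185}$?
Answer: $\frac{1}{415262} \approx 2.4081 \cdot 10^{-6}$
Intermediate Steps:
$\frac{1}{43077 + 372185} = \frac{1}{415262}$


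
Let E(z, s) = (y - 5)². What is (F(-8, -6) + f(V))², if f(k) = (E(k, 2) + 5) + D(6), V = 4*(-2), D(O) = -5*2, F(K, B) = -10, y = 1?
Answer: 1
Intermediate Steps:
D(O) = -10
V = -8
E(z, s) = 16 (E(z, s) = (1 - 5)² = (-4)² = 16)
f(k) = 11 (f(k) = (16 + 5) - 10 = 21 - 10 = 11)
(F(-8, -6) + f(V))² = (-10 + 11)² = 1² = 1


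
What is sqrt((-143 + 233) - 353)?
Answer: I*sqrt(263) ≈ 16.217*I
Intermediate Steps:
sqrt((-143 + 233) - 353) = sqrt(90 - 353) = sqrt(-263) = I*sqrt(263)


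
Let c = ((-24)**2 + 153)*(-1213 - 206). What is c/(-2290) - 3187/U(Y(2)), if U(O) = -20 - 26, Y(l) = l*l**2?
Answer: 13720744/26335 ≈ 521.01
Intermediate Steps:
Y(l) = l**3
c = -1034451 (c = (576 + 153)*(-1419) = 729*(-1419) = -1034451)
U(O) = -46
c/(-2290) - 3187/U(Y(2)) = -1034451/(-2290) - 3187/(-46) = -1034451*(-1/2290) - 3187*(-1/46) = 1034451/2290 + 3187/46 = 13720744/26335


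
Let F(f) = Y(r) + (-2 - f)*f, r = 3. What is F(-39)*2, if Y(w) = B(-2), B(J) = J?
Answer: -2890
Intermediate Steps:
Y(w) = -2
F(f) = -2 + f*(-2 - f) (F(f) = -2 + (-2 - f)*f = -2 + f*(-2 - f))
F(-39)*2 = (-2 - 1*(-39)² - 2*(-39))*2 = (-2 - 1*1521 + 78)*2 = (-2 - 1521 + 78)*2 = -1445*2 = -2890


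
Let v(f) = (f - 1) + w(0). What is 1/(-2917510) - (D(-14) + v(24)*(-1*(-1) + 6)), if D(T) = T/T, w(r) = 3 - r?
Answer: -533904331/2917510 ≈ -183.00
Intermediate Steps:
D(T) = 1
v(f) = 2 + f (v(f) = (f - 1) + (3 - 1*0) = (-1 + f) + (3 + 0) = (-1 + f) + 3 = 2 + f)
1/(-2917510) - (D(-14) + v(24)*(-1*(-1) + 6)) = 1/(-2917510) - (1 + (2 + 24)*(-1*(-1) + 6)) = -1/2917510 - (1 + 26*(1 + 6)) = -1/2917510 - (1 + 26*7) = -1/2917510 - (1 + 182) = -1/2917510 - 1*183 = -1/2917510 - 183 = -533904331/2917510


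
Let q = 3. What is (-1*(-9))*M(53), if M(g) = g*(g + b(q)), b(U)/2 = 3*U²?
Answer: 51039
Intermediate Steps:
b(U) = 6*U² (b(U) = 2*(3*U²) = 6*U²)
M(g) = g*(54 + g) (M(g) = g*(g + 6*3²) = g*(g + 6*9) = g*(g + 54) = g*(54 + g))
(-1*(-9))*M(53) = (-1*(-9))*(53*(54 + 53)) = 9*(53*107) = 9*5671 = 51039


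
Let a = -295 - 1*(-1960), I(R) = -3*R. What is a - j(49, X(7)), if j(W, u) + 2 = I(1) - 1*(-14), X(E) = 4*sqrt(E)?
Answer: 1656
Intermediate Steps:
a = 1665 (a = -295 + 1960 = 1665)
j(W, u) = 9 (j(W, u) = -2 + (-3*1 - 1*(-14)) = -2 + (-3 + 14) = -2 + 11 = 9)
a - j(49, X(7)) = 1665 - 1*9 = 1665 - 9 = 1656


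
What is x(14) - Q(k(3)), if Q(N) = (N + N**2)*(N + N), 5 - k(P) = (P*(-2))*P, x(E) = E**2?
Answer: -25196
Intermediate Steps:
k(P) = 5 + 2*P**2 (k(P) = 5 - P*(-2)*P = 5 - (-2*P)*P = 5 - (-2)*P**2 = 5 + 2*P**2)
Q(N) = 2*N*(N + N**2) (Q(N) = (N + N**2)*(2*N) = 2*N*(N + N**2))
x(14) - Q(k(3)) = 14**2 - 2*(5 + 2*3**2)**2*(1 + (5 + 2*3**2)) = 196 - 2*(5 + 2*9)**2*(1 + (5 + 2*9)) = 196 - 2*(5 + 18)**2*(1 + (5 + 18)) = 196 - 2*23**2*(1 + 23) = 196 - 2*529*24 = 196 - 1*25392 = 196 - 25392 = -25196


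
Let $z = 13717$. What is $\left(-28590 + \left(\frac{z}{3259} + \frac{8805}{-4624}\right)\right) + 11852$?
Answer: $- \frac{252200500695}{15069616} \approx -16736.0$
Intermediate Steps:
$\left(-28590 + \left(\frac{z}{3259} + \frac{8805}{-4624}\right)\right) + 11852 = \left(-28590 + \left(\frac{13717}{3259} + \frac{8805}{-4624}\right)\right) + 11852 = \left(-28590 + \left(13717 \cdot \frac{1}{3259} + 8805 \left(- \frac{1}{4624}\right)\right)\right) + 11852 = \left(-28590 + \left(\frac{13717}{3259} - \frac{8805}{4624}\right)\right) + 11852 = \left(-28590 + \frac{34731913}{15069616}\right) + 11852 = - \frac{430805589527}{15069616} + 11852 = - \frac{252200500695}{15069616}$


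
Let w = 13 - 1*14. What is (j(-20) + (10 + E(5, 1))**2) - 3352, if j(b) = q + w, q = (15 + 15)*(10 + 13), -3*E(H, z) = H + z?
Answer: -2599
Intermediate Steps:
E(H, z) = -H/3 - z/3 (E(H, z) = -(H + z)/3 = -H/3 - z/3)
w = -1 (w = 13 - 14 = -1)
q = 690 (q = 30*23 = 690)
j(b) = 689 (j(b) = 690 - 1 = 689)
(j(-20) + (10 + E(5, 1))**2) - 3352 = (689 + (10 + (-1/3*5 - 1/3*1))**2) - 3352 = (689 + (10 + (-5/3 - 1/3))**2) - 3352 = (689 + (10 - 2)**2) - 3352 = (689 + 8**2) - 3352 = (689 + 64) - 3352 = 753 - 3352 = -2599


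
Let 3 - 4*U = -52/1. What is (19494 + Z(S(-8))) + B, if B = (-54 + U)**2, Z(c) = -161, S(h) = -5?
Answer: 335249/16 ≈ 20953.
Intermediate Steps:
U = 55/4 (U = 3/4 - (-13)/1 = 3/4 - (-13) = 3/4 - 1/4*(-52) = 3/4 + 13 = 55/4 ≈ 13.750)
B = 25921/16 (B = (-54 + 55/4)**2 = (-161/4)**2 = 25921/16 ≈ 1620.1)
(19494 + Z(S(-8))) + B = (19494 - 161) + 25921/16 = 19333 + 25921/16 = 335249/16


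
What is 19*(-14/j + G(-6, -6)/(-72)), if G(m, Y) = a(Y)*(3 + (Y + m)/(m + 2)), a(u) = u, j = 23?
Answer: -95/46 ≈ -2.0652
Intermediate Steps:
G(m, Y) = Y*(3 + (Y + m)/(2 + m)) (G(m, Y) = Y*(3 + (Y + m)/(m + 2)) = Y*(3 + (Y + m)/(2 + m)))
19*(-14/j + G(-6, -6)/(-72)) = 19*(-14/23 - 6*(6 - 6 + 4*(-6))/(2 - 6)/(-72)) = 19*(-14*1/23 - 6*(6 - 6 - 24)/(-4)*(-1/72)) = 19*(-14/23 - 6*(-¼)*(-24)*(-1/72)) = 19*(-14/23 - 36*(-1/72)) = 19*(-14/23 + ½) = 19*(-5/46) = -95/46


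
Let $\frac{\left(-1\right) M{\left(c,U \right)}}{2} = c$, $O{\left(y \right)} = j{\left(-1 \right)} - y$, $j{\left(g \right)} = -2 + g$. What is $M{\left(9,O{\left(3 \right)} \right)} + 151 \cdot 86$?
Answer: $12968$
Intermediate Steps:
$O{\left(y \right)} = -3 - y$ ($O{\left(y \right)} = \left(-2 - 1\right) - y = -3 - y$)
$M{\left(c,U \right)} = - 2 c$
$M{\left(9,O{\left(3 \right)} \right)} + 151 \cdot 86 = \left(-2\right) 9 + 151 \cdot 86 = -18 + 12986 = 12968$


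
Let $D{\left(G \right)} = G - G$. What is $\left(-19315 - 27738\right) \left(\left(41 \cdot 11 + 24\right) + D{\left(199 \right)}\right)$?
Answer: $-22350175$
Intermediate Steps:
$D{\left(G \right)} = 0$
$\left(-19315 - 27738\right) \left(\left(41 \cdot 11 + 24\right) + D{\left(199 \right)}\right) = \left(-19315 - 27738\right) \left(\left(41 \cdot 11 + 24\right) + 0\right) = - 47053 \left(\left(451 + 24\right) + 0\right) = - 47053 \left(475 + 0\right) = \left(-47053\right) 475 = -22350175$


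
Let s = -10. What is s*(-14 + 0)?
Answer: 140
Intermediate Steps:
s*(-14 + 0) = -10*(-14 + 0) = -10*(-14) = 140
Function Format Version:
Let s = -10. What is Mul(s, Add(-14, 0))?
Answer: 140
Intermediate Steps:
Mul(s, Add(-14, 0)) = Mul(-10, Add(-14, 0)) = Mul(-10, -14) = 140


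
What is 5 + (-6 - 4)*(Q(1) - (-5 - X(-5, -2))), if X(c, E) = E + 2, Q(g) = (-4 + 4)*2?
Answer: -45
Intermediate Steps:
Q(g) = 0 (Q(g) = 0*2 = 0)
X(c, E) = 2 + E
5 + (-6 - 4)*(Q(1) - (-5 - X(-5, -2))) = 5 + (-6 - 4)*(0 - (-5 - (2 - 2))) = 5 - 10*(0 - (-5 - 1*0)) = 5 - 10*(0 - (-5 + 0)) = 5 - 10*(0 - 1*(-5)) = 5 - 10*(0 + 5) = 5 - 10*5 = 5 - 50 = -45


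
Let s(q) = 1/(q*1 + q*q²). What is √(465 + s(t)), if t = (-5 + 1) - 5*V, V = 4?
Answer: √22292922378/6924 ≈ 21.564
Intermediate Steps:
t = -24 (t = (-5 + 1) - 5*4 = -4 - 20 = -24)
s(q) = 1/(q + q³)
√(465 + s(t)) = √(465 + 1/(-24 + (-24)³)) = √(465 + 1/(-24 - 13824)) = √(465 + 1/(-13848)) = √(465 - 1/13848) = √(6439319/13848) = √22292922378/6924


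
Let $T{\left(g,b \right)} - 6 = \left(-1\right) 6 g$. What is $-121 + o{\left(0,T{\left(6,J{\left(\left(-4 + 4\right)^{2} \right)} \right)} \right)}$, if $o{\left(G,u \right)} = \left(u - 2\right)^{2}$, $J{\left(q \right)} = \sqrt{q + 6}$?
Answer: $903$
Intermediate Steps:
$J{\left(q \right)} = \sqrt{6 + q}$
$T{\left(g,b \right)} = 6 - 6 g$ ($T{\left(g,b \right)} = 6 + \left(-1\right) 6 g = 6 - 6 g$)
$o{\left(G,u \right)} = \left(-2 + u\right)^{2}$
$-121 + o{\left(0,T{\left(6,J{\left(\left(-4 + 4\right)^{2} \right)} \right)} \right)} = -121 + \left(-2 + \left(6 - 36\right)\right)^{2} = -121 + \left(-2 - 30\right)^{2} = -121 + \left(-32\right)^{2} = -121 + 1024 = 903$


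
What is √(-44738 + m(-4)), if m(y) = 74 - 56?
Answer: 4*I*√2795 ≈ 211.47*I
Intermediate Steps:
m(y) = 18
√(-44738 + m(-4)) = √(-44738 + 18) = √(-44720) = 4*I*√2795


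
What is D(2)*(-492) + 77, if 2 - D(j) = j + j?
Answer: 1061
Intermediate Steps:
D(j) = 2 - 2*j (D(j) = 2 - (j + j) = 2 - 2*j)
D(2)*(-492) + 77 = (2 - 2*2)*(-492) + 77 = (2 - 4)*(-492) + 77 = -2*(-492) + 77 = 984 + 77 = 1061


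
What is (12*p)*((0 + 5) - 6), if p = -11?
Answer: 132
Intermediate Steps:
(12*p)*((0 + 5) - 6) = (12*(-11))*((0 + 5) - 6) = -132*(5 - 6) = -132*(-1) = 132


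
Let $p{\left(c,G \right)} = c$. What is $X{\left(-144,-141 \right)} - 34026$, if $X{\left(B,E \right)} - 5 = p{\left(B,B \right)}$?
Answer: $-34165$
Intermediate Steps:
$X{\left(B,E \right)} = 5 + B$
$X{\left(-144,-141 \right)} - 34026 = \left(5 - 144\right) - 34026 = -139 - 34026 = -34165$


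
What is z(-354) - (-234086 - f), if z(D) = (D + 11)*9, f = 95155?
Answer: 326154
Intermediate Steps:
z(D) = 99 + 9*D (z(D) = (11 + D)*9 = 99 + 9*D)
z(-354) - (-234086 - f) = (99 + 9*(-354)) - (-234086 - 1*95155) = (99 - 3186) - (-234086 - 95155) = -3087 - 1*(-329241) = -3087 + 329241 = 326154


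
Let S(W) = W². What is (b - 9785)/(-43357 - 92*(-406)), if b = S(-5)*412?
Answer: -103/1201 ≈ -0.085762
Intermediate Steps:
b = 10300 (b = (-5)²*412 = 25*412 = 10300)
(b - 9785)/(-43357 - 92*(-406)) = (10300 - 9785)/(-43357 - 92*(-406)) = 515/(-43357 + 37352) = 515/(-6005) = 515*(-1/6005) = -103/1201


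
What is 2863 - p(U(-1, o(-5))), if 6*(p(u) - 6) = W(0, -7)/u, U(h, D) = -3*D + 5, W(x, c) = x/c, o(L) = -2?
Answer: 2857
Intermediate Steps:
U(h, D) = 5 - 3*D
p(u) = 6 (p(u) = 6 + ((0/(-7))/u)/6 = 6 + ((0*(-⅐))/u)/6 = 6 + (0/u)/6 = 6 + (⅙)*0 = 6 + 0 = 6)
2863 - p(U(-1, o(-5))) = 2863 - 1*6 = 2863 - 6 = 2857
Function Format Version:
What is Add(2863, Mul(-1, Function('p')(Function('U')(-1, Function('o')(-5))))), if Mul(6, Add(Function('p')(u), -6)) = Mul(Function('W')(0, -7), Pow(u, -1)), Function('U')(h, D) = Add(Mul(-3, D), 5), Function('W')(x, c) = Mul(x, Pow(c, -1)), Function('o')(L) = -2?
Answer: 2857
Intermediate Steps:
Function('U')(h, D) = Add(5, Mul(-3, D))
Function('p')(u) = 6 (Function('p')(u) = Add(6, Mul(Rational(1, 6), Mul(Mul(0, Pow(-7, -1)), Pow(u, -1)))) = Add(6, Mul(Rational(1, 6), Mul(Mul(0, Rational(-1, 7)), Pow(u, -1)))) = Add(6, Mul(Rational(1, 6), Mul(0, Pow(u, -1)))) = Add(6, Mul(Rational(1, 6), 0)) = Add(6, 0) = 6)
Add(2863, Mul(-1, Function('p')(Function('U')(-1, Function('o')(-5))))) = Add(2863, Mul(-1, 6)) = Add(2863, -6) = 2857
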